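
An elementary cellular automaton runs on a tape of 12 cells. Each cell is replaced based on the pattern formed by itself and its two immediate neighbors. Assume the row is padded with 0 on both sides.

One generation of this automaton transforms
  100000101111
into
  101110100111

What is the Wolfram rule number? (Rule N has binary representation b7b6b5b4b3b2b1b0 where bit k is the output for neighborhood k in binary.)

197

position 9: 111 → 1  (bit 7 = 1)
position 11: 110 → 1  (bit 6 = 1)
position 7: 101 → 0  (bit 5 = 0)
position 1: 100 → 0  (bit 4 = 0)
position 8: 011 → 0  (bit 3 = 0)
position 0: 010 → 1  (bit 2 = 1)
position 5: 001 → 0  (bit 1 = 0)
position 2: 000 → 1  (bit 0 = 1)
bits b7..b0 = 11000101 = 197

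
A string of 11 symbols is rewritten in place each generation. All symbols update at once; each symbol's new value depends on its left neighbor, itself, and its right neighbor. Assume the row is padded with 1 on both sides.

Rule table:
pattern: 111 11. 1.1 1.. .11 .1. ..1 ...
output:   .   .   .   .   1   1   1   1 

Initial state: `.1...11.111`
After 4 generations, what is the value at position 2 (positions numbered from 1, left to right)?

1

.1.111..1..
.1.1...11.1
.1.1.111..1
.1.1.1...11
position 2 holds 1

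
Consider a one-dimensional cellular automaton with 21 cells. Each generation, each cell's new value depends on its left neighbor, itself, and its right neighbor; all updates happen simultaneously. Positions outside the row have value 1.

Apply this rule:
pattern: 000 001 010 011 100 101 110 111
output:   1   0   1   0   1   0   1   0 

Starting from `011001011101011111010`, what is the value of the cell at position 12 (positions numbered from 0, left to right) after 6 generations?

generation 1: 001101000101000001010
generation 2: 100101110101111101010
generation 3: 110100010100000101010
generation 4: 010111010111110101010
generation 5: 010001010000010101010
generation 6: 011101011111010101010
position 12 holds 0

0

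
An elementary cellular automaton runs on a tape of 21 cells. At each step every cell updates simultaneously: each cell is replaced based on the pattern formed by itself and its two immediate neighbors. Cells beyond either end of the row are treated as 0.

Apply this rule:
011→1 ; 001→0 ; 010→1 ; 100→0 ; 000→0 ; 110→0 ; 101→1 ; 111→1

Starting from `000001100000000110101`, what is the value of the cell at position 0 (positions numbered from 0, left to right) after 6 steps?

step 1: 000001000000000101111
step 2: 000001000000000111110
step 3: 000001000000000111100
step 4: 000001000000000111000
step 5: 000001000000000110000
step 6: 000001000000000100000
position 0 holds 0

0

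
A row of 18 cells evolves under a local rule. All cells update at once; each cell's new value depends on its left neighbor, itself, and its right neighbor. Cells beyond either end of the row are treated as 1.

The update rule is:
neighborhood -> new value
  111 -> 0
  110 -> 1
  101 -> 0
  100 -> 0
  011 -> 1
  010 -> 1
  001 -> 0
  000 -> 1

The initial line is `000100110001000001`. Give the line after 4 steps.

step 1: 010100110101011101
step 2: 010100110101010101
step 3: 010100110101010101  (fixed point — unchanged through step 4)

010100110101010101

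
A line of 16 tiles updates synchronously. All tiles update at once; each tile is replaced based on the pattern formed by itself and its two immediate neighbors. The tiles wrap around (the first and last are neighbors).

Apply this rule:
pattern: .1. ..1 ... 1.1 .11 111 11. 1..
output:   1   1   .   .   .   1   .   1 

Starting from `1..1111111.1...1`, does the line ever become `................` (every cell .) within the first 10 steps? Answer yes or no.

no

.11.11111..11.1.
1....111.11...11
.1..1.1....1.1.1
.1111.11..11.1.1
..11....11...1.1
11..1..1..1.11.1
1.111111111.....
1..1111111.1...1  (repeats step 0; period 8)
step 10: 1....111.11...11
step 10 is 1....111.11...11, still not uniform .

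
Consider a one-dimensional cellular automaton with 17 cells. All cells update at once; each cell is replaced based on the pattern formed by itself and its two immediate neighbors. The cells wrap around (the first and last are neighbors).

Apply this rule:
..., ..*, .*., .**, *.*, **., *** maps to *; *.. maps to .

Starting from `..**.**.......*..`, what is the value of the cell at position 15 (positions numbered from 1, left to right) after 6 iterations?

iteration 1: *******.*******.*
iteration 2: *****************
iteration 3: *****************  (fixed point — unchanged through iteration 6)
position 15 holds *

*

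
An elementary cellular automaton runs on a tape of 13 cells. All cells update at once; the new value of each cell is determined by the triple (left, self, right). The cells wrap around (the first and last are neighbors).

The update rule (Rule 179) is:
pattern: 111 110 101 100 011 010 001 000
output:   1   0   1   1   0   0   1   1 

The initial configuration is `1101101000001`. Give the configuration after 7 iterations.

1010010111110
0101101011101
1010010101010
0101101010101
1010010101010  (repeats iteration 3; period 2)
iteration 7: 1010010101010

1010010101010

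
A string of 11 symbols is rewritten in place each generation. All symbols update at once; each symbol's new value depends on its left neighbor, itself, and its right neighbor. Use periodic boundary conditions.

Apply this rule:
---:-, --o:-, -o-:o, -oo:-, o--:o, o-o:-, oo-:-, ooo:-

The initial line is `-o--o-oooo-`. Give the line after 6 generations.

-oo-o-----o
----oo----o
o-----o---o
-o----oo---
-oo-----o--
---o----oo-

---o----oo-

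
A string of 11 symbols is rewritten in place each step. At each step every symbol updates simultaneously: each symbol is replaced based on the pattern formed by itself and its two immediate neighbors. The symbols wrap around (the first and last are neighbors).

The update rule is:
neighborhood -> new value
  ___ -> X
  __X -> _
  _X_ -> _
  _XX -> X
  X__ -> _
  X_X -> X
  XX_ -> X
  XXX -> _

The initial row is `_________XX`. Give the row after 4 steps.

__XX_XX__XX

_XXXXXXX_XX
XX_____XXXX
_X_XXX_X___
__XX_XX__XX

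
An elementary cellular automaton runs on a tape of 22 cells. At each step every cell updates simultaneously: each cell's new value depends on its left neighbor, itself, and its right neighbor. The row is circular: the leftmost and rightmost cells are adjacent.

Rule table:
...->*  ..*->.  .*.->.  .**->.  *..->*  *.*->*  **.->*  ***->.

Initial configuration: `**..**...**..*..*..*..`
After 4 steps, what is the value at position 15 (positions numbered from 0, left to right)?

.

step 1: .**..***..**..*..*..*.
step 2: ..**...**..**..*..*..*
step 3: *..***..**..**..*..*..
step 4: .*...**..**..**..*..*.
position 15 holds .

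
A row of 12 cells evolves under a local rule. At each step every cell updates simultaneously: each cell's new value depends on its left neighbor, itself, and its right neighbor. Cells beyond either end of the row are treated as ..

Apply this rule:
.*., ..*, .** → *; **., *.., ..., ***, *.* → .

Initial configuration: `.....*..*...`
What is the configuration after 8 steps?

*.*.........

....**.**...
...**..*....
..**..**....
.**..**.....
**..**......
*..**.......
*.**........
*.*.........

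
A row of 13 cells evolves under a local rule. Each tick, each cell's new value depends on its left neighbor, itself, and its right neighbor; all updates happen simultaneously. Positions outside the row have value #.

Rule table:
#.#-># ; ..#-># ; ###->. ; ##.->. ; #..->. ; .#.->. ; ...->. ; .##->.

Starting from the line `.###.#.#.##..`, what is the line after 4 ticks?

.#.#.#...#.#.

tick 1: #...#.#.#...#
tick 2: ...#.#.#...#.
tick 3: ..#.#.#...#.#
tick 4: .#.#.#...#.#.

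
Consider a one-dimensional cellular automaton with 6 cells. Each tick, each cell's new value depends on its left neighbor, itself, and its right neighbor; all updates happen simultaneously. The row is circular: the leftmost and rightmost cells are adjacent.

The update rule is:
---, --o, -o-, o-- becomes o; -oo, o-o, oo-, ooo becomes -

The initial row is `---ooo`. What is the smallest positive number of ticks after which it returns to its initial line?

2

ooo---
---ooo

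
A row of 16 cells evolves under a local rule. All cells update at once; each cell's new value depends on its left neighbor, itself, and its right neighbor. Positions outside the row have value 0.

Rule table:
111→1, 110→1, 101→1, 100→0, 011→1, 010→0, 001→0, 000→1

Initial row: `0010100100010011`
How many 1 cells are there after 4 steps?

1001000001000011
0000011100011011
1111011101011111
1111111110111111
count of 1: 15

15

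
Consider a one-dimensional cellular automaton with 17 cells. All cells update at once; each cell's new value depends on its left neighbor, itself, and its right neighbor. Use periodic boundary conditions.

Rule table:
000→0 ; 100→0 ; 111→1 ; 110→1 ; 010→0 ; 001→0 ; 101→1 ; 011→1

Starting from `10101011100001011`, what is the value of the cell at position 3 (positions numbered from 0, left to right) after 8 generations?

11010111100000111
11101111100000111
11111111100000111
11111111100000111  (fixed point — unchanged through generation 8)
position 3 holds 1

1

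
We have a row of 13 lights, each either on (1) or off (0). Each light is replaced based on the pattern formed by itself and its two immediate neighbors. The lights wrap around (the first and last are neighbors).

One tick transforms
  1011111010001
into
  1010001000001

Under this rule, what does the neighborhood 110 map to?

At position 0 the neighborhood is 110; the next row has 1 there.

1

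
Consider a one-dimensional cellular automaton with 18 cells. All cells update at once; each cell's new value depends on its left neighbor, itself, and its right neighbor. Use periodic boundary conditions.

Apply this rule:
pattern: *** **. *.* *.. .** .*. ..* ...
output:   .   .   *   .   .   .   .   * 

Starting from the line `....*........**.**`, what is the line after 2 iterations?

.**...******...*..
....*........*...*

....*........*...*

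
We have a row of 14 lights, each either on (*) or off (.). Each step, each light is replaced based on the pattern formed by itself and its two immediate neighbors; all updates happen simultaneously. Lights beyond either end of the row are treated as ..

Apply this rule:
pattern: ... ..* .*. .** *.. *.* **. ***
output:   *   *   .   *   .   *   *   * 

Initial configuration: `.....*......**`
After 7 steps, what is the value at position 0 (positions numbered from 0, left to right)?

*

step 1: *****..*******
step 2: *****.********
step 3: **************
step 4: **************  (fixed point — unchanged through step 7)
position 0 holds *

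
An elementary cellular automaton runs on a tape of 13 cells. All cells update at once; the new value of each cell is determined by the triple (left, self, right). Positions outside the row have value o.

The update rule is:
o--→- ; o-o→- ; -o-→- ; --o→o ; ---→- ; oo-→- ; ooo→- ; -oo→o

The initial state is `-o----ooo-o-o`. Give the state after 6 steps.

-o-----oo--oo

step 1: -----oo-----o
step 2: ----oo-----oo
step 3: ---oo-----oo-
step 4: --oo-----oo--
step 5: -oo-----oo--o
step 6: -o-----oo--oo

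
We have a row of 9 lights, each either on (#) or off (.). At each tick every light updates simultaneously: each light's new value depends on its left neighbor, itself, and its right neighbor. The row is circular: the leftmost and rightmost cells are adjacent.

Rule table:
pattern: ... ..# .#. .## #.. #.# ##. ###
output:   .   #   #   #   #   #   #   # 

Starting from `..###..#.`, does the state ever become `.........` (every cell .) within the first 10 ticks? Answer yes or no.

no

tick 1: .########
tick 2: #########
tick 3: #########  (fixed point — unchanged through tick 10)
tick 10 is #########, still not uniform .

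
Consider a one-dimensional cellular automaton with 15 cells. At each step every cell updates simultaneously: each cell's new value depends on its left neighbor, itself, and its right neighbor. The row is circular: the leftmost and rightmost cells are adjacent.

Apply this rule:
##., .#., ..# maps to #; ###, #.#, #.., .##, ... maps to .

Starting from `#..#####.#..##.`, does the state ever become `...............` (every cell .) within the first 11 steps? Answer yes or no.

step 1: #.#....#.#.#.#.
step 2: #.#...##.#.#.#.
step 3: #.#..#.#.#.#.#.
step 4: #.#.##.#.#.#.#.
step 5: #.#..#.#.#.#.#.  (repeats step 3; period 2)
step 11: #.#..#.#.#.#.#.
step 11 is #.#..#.#.#.#.#., still not uniform .

no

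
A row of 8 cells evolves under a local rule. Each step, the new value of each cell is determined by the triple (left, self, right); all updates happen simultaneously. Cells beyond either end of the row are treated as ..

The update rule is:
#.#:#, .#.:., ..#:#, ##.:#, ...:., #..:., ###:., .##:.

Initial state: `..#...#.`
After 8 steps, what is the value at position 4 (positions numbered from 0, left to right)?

step 1: .#...#..
step 2: #...#...
step 3: ...#....
step 4: ..#.....
step 5: .#......
step 6: #.......
step 7: ........
step 8: ........
position 4 holds .

.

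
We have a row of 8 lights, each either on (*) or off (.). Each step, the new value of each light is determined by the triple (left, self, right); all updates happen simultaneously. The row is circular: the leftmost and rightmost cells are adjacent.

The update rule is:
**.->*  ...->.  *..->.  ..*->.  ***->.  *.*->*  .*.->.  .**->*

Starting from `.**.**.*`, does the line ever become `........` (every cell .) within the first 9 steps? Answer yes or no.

yes

step 1: *******.
step 2: *.....**
step 3: *.....*.
step 4: .......*
step 5: ........
all cells are . at step 5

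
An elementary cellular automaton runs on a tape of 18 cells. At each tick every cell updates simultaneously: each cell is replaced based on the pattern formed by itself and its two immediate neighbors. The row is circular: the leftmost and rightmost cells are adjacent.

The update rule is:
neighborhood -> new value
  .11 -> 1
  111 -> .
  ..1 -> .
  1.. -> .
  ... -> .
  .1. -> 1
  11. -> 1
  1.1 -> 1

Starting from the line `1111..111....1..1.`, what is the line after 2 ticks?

1..1..111....1..1.

tick 1: 1..1..1.1....1..11
tick 2: 1..1..111....1..1.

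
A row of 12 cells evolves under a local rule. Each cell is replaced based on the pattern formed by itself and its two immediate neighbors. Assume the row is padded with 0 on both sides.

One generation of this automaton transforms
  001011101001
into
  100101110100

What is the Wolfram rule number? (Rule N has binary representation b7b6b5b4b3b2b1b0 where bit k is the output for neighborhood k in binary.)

position 5: 111 → 1  (bit 7 = 1)
position 6: 110 → 1  (bit 6 = 1)
position 3: 101 → 1  (bit 5 = 1)
position 9: 100 → 1  (bit 4 = 1)
position 4: 011 → 0  (bit 3 = 0)
position 2: 010 → 0  (bit 2 = 0)
position 1: 001 → 0  (bit 1 = 0)
position 0: 000 → 1  (bit 0 = 1)
bits b7..b0 = 11110001 = 241

241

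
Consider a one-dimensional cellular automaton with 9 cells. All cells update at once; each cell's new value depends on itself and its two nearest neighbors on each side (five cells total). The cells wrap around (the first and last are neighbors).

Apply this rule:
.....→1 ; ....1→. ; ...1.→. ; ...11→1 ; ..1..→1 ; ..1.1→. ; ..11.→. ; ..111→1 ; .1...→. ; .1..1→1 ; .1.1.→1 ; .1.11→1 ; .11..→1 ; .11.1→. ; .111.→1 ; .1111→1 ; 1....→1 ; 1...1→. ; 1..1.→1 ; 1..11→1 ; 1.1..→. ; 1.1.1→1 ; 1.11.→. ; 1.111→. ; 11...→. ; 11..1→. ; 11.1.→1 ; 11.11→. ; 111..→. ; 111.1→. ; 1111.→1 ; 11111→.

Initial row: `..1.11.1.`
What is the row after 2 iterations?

iteration 1: ...1..1..
iteration 2: 1..1111.1

1..1111.1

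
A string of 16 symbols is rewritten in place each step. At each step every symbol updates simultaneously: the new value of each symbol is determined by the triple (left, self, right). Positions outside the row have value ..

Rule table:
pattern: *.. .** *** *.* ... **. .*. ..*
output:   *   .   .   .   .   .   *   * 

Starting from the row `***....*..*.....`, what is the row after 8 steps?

...*..******....
..****......*...
.*....*....***..
***..***..*...*.
...**...****.***
..*..*.*........
.*****.**.......
*........*......

*........*......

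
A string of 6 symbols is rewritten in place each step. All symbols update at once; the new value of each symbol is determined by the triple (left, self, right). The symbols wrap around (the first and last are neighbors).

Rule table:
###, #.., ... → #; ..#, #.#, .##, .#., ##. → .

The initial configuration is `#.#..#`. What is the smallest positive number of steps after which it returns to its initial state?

step 1: ...#..
step 2: ##..##
step 3: #.#..#

3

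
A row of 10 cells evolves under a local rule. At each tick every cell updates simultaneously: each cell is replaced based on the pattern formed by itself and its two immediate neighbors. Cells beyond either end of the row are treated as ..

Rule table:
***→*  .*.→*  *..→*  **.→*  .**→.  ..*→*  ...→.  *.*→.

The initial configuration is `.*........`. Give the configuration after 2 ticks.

.***......

***.......
.***......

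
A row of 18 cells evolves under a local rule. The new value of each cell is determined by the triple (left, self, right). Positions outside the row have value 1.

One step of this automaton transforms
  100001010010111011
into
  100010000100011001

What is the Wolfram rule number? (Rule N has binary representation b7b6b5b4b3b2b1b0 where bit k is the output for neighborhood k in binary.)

194

position 13: 111 → 1  (bit 7 = 1)
position 0: 110 → 1  (bit 6 = 1)
position 6: 101 → 0  (bit 5 = 0)
position 1: 100 → 0  (bit 4 = 0)
position 12: 011 → 0  (bit 3 = 0)
position 5: 010 → 0  (bit 2 = 0)
position 4: 001 → 1  (bit 1 = 1)
position 2: 000 → 0  (bit 0 = 0)
bits b7..b0 = 11000010 = 194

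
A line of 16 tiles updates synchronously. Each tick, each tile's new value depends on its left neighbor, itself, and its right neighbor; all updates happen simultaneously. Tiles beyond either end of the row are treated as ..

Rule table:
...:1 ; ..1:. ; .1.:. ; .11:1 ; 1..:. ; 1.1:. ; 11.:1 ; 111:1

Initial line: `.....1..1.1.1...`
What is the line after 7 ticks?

tick 1: 1111..........11
tick 2: 1111.11111111.11
tick 3: 1111.11111111.11  (fixed point — unchanged through tick 7)

1111.11111111.11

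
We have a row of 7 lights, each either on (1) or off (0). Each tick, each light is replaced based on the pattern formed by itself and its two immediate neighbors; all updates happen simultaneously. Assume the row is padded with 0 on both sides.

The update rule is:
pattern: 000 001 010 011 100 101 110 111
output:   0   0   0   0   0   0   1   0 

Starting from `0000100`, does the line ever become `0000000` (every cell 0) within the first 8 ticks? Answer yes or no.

yes

tick 1: 0000000
all cells are 0 at tick 1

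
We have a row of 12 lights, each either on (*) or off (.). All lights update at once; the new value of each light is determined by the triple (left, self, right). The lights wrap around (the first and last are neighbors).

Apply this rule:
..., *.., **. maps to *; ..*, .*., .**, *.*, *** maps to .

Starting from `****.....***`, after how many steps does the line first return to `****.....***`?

12

step 1: ...*****....
step 2: **.....*****
step 3: .*****......
step 4: .....*******
step 5: ****.......*
step 6: ...*******..
step 7: **.......***
step 8: .*******....
step 9: .......*****
step 10: ******.....*
step 11: .....*****..
step 12: ****.....***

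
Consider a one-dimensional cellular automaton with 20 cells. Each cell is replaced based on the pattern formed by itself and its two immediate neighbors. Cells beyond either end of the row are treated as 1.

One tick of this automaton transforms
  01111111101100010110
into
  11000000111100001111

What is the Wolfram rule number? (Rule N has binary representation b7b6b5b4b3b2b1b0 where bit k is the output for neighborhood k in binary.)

104

position 2: 111 → 0  (bit 7 = 0)
position 8: 110 → 1  (bit 6 = 1)
position 0: 101 → 1  (bit 5 = 1)
position 12: 100 → 0  (bit 4 = 0)
position 1: 011 → 1  (bit 3 = 1)
position 15: 010 → 0  (bit 2 = 0)
position 14: 001 → 0  (bit 1 = 0)
position 13: 000 → 0  (bit 0 = 0)
bits b7..b0 = 01101000 = 104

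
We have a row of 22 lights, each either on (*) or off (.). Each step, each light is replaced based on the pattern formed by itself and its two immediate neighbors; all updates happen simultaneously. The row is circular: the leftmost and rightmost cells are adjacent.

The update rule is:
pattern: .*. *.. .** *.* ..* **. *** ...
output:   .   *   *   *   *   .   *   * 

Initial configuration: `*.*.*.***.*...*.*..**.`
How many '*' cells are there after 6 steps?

14

.*.*.***.*.***.*.***.*
*.*.***.*.***.*.***.*.
.*.***.*.***.*.***.*.*
*.***.*.***.*.***.*.*.
.***.*.***.*.***.*.*.*
***.*.***.*.***.*.*.*.
count of *: 14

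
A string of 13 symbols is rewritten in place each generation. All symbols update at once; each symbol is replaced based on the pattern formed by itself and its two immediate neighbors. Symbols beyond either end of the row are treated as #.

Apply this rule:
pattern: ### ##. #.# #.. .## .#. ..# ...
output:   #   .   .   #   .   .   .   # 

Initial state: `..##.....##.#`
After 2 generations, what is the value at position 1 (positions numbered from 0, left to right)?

generation 1: #...####.....
generation 2: .##..##.####.
position 1 holds #

#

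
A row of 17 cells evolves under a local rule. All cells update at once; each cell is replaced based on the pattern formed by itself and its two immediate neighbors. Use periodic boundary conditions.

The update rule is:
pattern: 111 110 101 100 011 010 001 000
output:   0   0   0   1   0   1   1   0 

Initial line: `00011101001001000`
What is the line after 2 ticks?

tick 1: 00100001111111100
tick 2: 01110010000000010

01110010000000010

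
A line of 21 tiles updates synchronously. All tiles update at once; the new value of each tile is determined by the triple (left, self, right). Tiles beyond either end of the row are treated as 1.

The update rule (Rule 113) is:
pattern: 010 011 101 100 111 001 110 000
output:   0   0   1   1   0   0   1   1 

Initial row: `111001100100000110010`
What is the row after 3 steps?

110011001111001100110

001100110011110011001
100110011000011001100
110011001111001100110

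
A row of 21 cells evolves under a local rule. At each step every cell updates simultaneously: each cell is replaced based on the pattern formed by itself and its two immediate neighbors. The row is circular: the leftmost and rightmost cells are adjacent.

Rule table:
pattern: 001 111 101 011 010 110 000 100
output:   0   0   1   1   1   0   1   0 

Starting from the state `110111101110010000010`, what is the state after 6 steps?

000000110110110111000

101100011000010111011
011001010011011100110
010001110010110000100
010101000011100110101
111111011010000101111
000000110110110111000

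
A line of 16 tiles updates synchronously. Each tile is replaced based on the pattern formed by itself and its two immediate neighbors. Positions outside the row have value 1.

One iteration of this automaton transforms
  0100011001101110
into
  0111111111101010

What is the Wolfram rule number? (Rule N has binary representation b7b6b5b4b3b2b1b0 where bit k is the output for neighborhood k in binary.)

position 13: 111 → 0  (bit 7 = 0)
position 6: 110 → 1  (bit 6 = 1)
position 0: 101 → 0  (bit 5 = 0)
position 2: 100 → 1  (bit 4 = 1)
position 5: 011 → 1  (bit 3 = 1)
position 1: 010 → 1  (bit 2 = 1)
position 4: 001 → 1  (bit 1 = 1)
position 3: 000 → 1  (bit 0 = 1)
bits b7..b0 = 01011111 = 95

95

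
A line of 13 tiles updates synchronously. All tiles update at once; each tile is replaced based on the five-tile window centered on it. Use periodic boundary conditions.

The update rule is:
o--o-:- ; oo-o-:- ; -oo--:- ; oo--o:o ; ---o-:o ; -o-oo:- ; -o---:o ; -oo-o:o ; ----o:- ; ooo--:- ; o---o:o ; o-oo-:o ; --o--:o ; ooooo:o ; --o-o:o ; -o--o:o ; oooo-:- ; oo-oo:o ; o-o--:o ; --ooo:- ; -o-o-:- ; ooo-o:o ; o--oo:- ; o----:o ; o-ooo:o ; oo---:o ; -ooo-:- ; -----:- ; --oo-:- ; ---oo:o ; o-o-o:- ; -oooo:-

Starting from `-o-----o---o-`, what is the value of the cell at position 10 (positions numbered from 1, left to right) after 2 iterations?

-ooo--ooooooo
oo--o---ooo-o
position 10 holds o

o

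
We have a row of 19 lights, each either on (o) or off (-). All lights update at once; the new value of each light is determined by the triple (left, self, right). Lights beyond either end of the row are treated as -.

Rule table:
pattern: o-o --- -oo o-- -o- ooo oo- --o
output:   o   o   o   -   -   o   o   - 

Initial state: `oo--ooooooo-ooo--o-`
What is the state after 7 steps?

oo--ooooooooooooooo

oo--ooooooooooo----
oo--ooooooooooo-ooo
oo--ooooooooooooooo
oo--ooooooooooooooo  (fixed point — unchanged through step 7)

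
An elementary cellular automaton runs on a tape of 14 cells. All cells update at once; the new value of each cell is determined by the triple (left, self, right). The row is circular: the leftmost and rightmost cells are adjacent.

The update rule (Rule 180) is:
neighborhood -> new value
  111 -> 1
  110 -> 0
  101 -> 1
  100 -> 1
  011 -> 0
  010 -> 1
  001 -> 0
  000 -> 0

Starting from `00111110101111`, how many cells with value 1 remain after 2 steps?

7

10011101110110
11001010101001
count of 1: 7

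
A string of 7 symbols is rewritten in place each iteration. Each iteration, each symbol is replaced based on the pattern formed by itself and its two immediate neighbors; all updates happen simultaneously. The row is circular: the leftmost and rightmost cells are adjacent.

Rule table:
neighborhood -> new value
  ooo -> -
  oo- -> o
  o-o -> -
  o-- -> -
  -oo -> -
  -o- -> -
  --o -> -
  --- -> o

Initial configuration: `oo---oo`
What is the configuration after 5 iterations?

oo---oo

-o-o---
-----oo
-ooo--o
---o---
oo---oo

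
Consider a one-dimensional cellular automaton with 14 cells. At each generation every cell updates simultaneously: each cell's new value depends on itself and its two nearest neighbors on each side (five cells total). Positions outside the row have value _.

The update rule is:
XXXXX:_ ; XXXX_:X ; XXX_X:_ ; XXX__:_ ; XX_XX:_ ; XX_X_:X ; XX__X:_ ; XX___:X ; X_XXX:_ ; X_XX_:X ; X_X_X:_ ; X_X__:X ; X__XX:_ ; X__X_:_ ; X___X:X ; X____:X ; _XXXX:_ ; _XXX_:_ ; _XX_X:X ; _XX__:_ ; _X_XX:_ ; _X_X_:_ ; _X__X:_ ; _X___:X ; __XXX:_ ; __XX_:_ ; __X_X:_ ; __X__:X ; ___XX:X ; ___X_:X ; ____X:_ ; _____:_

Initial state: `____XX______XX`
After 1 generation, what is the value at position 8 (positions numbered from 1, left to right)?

X

generation 1: ___X__XX___X__
position 8 holds X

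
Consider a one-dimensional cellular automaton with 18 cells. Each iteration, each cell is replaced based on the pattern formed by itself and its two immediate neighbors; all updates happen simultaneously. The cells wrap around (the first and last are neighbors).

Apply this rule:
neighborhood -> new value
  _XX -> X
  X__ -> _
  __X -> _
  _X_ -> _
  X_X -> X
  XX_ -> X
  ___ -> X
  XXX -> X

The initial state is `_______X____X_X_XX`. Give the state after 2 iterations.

XXXXXX_X_XX___XXXX

iteration 1: _XXXXX___XX__X_XXX
iteration 2: XXXXXX_X_XX___XXXX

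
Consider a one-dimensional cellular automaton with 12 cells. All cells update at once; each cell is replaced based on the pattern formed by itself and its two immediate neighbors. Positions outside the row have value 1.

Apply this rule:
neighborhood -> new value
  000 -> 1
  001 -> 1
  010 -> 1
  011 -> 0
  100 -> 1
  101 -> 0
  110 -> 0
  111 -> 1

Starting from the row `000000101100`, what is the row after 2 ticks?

111111100011
111111011101

111111011101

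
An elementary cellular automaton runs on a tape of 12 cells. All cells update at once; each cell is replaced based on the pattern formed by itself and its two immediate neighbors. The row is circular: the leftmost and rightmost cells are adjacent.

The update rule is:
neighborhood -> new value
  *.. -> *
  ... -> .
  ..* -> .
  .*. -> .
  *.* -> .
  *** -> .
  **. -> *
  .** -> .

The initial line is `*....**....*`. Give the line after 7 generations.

**....**....

generation 1: **....**....
generation 2: .**....**...
generation 3: ..**....**..
generation 4: ...**....**.
generation 5: ....**....**
generation 6: *....**....*  (repeats generation 0; period 6)
generation 7: **....**....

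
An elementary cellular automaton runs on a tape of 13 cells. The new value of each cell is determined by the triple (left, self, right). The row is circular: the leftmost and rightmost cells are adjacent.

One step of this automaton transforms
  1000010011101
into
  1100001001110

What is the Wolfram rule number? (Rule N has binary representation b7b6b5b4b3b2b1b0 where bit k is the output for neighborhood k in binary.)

position 9: 111 → 1  (bit 7 = 1)
position 0: 110 → 1  (bit 6 = 1)
position 11: 101 → 1  (bit 5 = 1)
position 1: 100 → 1  (bit 4 = 1)
position 8: 011 → 0  (bit 3 = 0)
position 5: 010 → 0  (bit 2 = 0)
position 4: 001 → 0  (bit 1 = 0)
position 2: 000 → 0  (bit 0 = 0)
bits b7..b0 = 11110000 = 240

240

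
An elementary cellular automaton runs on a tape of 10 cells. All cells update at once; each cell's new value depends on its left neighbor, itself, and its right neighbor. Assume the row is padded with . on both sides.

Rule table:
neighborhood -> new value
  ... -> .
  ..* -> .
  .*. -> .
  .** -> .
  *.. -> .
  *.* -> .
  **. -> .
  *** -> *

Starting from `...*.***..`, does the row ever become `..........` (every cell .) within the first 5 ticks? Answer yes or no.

yes

......*...
..........
all cells are . at tick 2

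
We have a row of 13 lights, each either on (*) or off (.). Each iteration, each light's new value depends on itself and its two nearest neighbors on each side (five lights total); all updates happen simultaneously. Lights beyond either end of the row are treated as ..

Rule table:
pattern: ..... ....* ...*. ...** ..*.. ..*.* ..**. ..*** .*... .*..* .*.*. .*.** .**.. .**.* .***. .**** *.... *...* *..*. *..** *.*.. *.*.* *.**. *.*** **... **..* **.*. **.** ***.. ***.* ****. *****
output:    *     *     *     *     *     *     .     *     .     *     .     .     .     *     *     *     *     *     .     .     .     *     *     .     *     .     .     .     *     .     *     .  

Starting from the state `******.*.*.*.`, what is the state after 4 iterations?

**..*..*.*...
....**.*...**
****.*...**..
***....**..**

***....**..**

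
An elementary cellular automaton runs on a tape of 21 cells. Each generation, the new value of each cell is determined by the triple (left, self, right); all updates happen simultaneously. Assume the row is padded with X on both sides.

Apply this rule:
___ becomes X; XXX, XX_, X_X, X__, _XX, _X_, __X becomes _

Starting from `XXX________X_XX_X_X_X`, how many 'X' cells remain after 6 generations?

11

____XXXXXX___________
_XX________XXXXXXXXX_
____XXXXXX___________  (repeats generation 1; period 2)
generation 6: _XX________XXXXXXXXX_
count of X: 11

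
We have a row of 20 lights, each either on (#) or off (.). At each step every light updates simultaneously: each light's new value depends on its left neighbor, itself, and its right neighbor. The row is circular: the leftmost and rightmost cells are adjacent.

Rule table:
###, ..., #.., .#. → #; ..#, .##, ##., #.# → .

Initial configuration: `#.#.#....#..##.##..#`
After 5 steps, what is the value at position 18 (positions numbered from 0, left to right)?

#

..#.####.##......#..
#.#..##....#####.###
..##...###..###...##
#...##..#.#..#.##...
###...#.#.##.#...##.
position 18 holds #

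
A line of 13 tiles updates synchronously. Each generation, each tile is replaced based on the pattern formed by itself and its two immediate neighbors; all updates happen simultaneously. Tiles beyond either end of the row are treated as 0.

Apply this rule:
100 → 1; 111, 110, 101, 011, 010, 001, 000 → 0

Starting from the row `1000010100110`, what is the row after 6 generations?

0000001000000

0100000010001
0010000001000
0001000000100
0000100000010
0000010000001
0000001000000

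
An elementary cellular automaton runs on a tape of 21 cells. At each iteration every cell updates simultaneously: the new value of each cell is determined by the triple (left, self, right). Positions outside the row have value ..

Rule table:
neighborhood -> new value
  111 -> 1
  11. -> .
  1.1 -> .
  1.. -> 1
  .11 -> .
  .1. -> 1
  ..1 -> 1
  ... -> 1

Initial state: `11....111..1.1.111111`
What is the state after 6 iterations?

..1111.1.111.1..1111.
11.11..1..1..111.11.1
.....11111111.1.....1
11111.111111..1111111
.111...1111.11.11111.
1.1.111.11......111.1

1.1.111.11......111.1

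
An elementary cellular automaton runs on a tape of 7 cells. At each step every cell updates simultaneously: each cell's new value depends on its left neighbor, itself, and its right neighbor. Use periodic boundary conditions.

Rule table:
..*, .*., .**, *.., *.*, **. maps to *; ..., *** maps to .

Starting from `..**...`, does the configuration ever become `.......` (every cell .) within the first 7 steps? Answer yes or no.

step 1: .****..
step 2: **..**.
step 3: *******
step 4: .......
all cells are . at step 4

yes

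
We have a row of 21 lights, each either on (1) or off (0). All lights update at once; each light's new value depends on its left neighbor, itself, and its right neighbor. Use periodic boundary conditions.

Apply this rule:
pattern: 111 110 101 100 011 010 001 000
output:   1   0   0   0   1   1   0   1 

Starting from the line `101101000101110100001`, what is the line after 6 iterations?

001001010101100101101
001001010101000101001
001001010101010101001
001001010101010101001  (fixed point — unchanged through iteration 6)

001001010101010101001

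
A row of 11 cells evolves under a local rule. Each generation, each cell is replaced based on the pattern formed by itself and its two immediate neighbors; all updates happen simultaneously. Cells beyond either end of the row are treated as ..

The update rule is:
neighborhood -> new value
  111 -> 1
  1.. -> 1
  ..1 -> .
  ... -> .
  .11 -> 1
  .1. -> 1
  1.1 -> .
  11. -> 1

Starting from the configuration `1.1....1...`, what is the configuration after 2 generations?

1.11...11..
1.111..111.

1.111..111.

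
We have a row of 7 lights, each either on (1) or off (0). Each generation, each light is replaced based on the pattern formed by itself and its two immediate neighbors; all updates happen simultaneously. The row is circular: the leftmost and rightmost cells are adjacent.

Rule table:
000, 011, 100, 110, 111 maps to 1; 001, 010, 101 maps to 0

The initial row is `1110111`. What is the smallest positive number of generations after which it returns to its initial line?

1

1110111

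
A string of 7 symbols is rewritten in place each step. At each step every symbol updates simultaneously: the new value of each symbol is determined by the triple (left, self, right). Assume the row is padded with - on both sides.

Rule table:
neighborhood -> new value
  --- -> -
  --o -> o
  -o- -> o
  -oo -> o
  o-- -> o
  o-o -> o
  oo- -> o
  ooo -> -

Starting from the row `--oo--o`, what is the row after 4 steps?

o-ooooo

-oooooo
oo----o
ooo--oo
o-ooooo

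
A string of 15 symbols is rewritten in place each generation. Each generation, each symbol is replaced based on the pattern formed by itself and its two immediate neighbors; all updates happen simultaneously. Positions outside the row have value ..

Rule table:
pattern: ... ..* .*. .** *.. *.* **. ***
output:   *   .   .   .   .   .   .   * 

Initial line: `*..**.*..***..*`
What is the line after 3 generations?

.*******..*..*.

generation 1: ..........*....
generation 2: *********...***
generation 3: .*******..*..*.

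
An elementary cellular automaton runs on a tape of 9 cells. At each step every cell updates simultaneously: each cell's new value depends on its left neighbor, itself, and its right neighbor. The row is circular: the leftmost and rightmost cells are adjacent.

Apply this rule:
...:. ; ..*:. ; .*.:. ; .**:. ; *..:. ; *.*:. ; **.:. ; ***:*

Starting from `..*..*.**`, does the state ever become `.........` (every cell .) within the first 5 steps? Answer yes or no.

step 1: .........
all cells are . at step 1

yes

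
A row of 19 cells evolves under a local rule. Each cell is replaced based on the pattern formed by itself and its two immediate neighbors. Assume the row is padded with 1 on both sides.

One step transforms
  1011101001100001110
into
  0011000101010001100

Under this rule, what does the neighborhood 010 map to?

At position 6 the neighborhood is 010; the next row has 0 there.

0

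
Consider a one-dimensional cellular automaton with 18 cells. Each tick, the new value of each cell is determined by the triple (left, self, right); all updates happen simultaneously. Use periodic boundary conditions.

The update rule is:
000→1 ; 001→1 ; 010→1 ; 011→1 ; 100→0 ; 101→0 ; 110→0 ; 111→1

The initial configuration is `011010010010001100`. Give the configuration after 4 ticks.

011001101001001110

110010110110111001
100110100100110011
001100101101100111
011001101001001110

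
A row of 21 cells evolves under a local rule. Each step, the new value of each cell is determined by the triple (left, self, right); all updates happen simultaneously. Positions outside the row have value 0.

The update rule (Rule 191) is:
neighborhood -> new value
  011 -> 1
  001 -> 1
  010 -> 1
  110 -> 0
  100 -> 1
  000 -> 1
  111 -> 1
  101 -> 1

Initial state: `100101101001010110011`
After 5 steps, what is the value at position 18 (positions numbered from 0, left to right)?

111111011111111101110
111110111111111011101
111101111111110111011
111011111111101110110
110111111111011101101
position 18 holds 1

1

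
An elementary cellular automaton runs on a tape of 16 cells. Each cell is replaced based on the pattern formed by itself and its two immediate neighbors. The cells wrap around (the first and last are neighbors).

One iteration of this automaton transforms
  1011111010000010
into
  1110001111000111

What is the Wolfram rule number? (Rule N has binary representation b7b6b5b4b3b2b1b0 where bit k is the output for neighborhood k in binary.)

126

position 3: 111 → 0  (bit 7 = 0)
position 6: 110 → 1  (bit 6 = 1)
position 1: 101 → 1  (bit 5 = 1)
position 9: 100 → 1  (bit 4 = 1)
position 2: 011 → 1  (bit 3 = 1)
position 0: 010 → 1  (bit 2 = 1)
position 13: 001 → 1  (bit 1 = 1)
position 10: 000 → 0  (bit 0 = 0)
bits b7..b0 = 01111110 = 126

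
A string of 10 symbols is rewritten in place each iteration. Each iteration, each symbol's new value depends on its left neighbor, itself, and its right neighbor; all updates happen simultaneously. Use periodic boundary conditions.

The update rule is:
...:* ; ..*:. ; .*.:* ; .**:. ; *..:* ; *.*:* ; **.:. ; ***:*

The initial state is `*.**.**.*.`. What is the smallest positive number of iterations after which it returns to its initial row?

20

iteration 1: **..*..***
iteration 2: *.*.**..**
iteration 3: .***..*..*
iteration 4: *.*.*.**.*
iteration 5: .*****..*.
iteration 6: ..***.*.**
iteration 7: *..*.***..
iteration 8: **.**.*.*.
iteration 9: ..*..*****
iteration 10: *.**..***.
iteration 11: **..*..*.*
iteration 12: *.*.**.**.
iteration 13: ****..*..*
iteration 14: ***.*.**..
iteration 15: .*.***..*.
iteration 16: .**.*.*.**
iteration 17: *..*****..
iteration 18: **..***.*.
iteration 19: ..*..*.***
iteration 20: *.**.**.*.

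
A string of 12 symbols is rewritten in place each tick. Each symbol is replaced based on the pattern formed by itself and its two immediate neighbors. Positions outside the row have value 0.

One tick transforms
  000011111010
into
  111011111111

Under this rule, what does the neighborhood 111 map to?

At position 5 the neighborhood is 111; the next row has 1 there.

1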